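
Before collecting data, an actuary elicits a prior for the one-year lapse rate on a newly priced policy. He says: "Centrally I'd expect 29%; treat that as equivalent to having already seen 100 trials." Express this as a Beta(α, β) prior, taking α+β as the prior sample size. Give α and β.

Under the effective-sample-size interpretation, Beta(α, β) has prior mean α/(α+β) and prior sample size α+β.
So α+β = 100 and α/(α+β) = 0.29, giving α = 0.29·100 = 29 and β = 100 − 29 = 71.

α = 29, β = 71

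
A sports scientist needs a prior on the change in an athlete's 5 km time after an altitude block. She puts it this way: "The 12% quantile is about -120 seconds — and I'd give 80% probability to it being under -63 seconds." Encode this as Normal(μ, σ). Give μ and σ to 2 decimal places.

For Normal(μ,σ), the p-quantile is μ + z_p·σ. Here z_{0.12} = -1.175, z_{0.8} = 0.8416.
So -120 = μ − 1.175σ and -63 = μ + 0.8416σ.
Subtracting: σ = (-63 − -120)/(0.8416 − (-1.175)) = 28.27.
Then μ = -120 − (-1.175)·28.27 = -86.79.

μ = -86.79, σ = 28.27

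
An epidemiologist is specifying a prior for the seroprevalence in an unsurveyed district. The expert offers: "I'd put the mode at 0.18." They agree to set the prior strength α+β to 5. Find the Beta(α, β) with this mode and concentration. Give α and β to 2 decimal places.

For α,β > 1 the Beta mode is (α−1)/(α+β−2). With α+β = 5, the mode is (α−1)/3.
Set (α−1)/3 = 0.18 → α = 1 + 0.18·3 = 1.54.
β = 5 − α = 3.46.

α = 1.54, β = 3.46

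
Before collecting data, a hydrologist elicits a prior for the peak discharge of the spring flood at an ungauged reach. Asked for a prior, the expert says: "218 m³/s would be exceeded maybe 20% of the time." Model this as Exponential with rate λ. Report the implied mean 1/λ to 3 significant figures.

mean ≈ 135 m³/s

P(T > 218.0) = e^(−λ·218.0) = 0.2, so λ = −ln(0.2)/218.0 = 0.00738.
Mean = 1/λ = 135 m³/s.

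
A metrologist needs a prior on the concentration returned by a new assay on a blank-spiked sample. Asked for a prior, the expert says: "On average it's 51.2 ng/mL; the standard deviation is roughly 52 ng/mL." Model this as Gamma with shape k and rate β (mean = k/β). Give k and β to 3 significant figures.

k ≈ 0.969, β ≈ 0.0189

For Gamma(k, rate β): mean = k/β, variance = k/β², so CV = 1/√k.
CV = SD/mean = 52/51.2 = 1.016, hence k = 1/CV² = 0.969.
Then β = k/mean = 0.969/51.2 = 0.0189.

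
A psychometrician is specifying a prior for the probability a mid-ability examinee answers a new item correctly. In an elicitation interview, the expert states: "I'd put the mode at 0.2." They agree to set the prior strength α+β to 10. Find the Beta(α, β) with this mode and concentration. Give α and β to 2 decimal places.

α = 2.60, β = 7.40

For α,β > 1 the Beta mode is (α−1)/(α+β−2). With α+β = 10, the mode is (α−1)/8.
Set (α−1)/8 = 0.2 → α = 1 + 0.2·8 = 2.60.
β = 10 − α = 7.40.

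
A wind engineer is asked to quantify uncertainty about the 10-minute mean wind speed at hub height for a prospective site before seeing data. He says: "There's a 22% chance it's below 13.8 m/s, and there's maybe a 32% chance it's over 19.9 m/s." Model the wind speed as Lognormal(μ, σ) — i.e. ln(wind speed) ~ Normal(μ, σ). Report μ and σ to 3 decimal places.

If T ~ Lognormal(μ,σ) then ln T ~ Normal(μ,σ), so the p-quantile of ln T is μ + z_p·σ.
ln(13.8) = 2.625 and ln(19.9) = 2.991; z_{0.22} = -0.7722, z_{0.68} = 0.4677.
σ = (2.991 − 2.625)/(0.4677 − (-0.7722)) = 0.295.
μ = 2.625 − (-0.7722)·0.295 = 2.853.

μ ≈ 2.853, σ ≈ 0.295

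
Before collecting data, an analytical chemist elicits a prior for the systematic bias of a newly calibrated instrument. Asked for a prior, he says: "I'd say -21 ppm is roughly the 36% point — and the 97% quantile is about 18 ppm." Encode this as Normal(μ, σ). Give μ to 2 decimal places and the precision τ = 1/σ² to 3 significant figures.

μ = -14.76, τ = 0.0033

The p-quantile of Normal(μ,σ) is μ + z_p·σ, with z_{0.36} = -0.3585 and z_{0.97} = 1.881.
Eliminate σ: μ = (z₂·x₁ − z₁·x₂)/(z₂ − z₁) = (1.881·-21 − (-0.3585)·18)/2.239 = -14.76.
Then σ = (x₂ − x₁)/(z₂ − z₁) = (18 − -21)/2.239 = 17.42.
Precision τ = 1/σ² = 1/17.42² = 0.0033.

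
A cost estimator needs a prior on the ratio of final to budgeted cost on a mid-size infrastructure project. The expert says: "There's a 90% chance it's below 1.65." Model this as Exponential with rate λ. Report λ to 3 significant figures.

λ ≈ 1.4

P(T < 1.65) = 1 − e^(−λ·1.65) = 0.9, so λ = −ln(1−0.9)/1.65 = −ln(0.1)/1.65 = 1.4.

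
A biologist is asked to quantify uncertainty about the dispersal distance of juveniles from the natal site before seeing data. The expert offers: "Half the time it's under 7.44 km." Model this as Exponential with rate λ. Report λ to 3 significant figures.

λ ≈ 0.0932

Exponential median = ln 2 / λ, so λ = ln 2 / 7.44 = 0.0932.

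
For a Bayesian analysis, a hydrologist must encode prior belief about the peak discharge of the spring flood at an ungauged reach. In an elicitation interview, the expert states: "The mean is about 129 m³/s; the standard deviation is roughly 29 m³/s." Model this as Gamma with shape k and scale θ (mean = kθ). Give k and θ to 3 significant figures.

k ≈ 19.8, θ ≈ 6.52

For Gamma(k, scale θ): mean = kθ, variance = kθ², so CV = 1/√k.
CV = SD/mean = 29/129 = 0.2248, hence k = 1/CV² = 19.8.
Then θ = mean/k = 129/19.8 = 6.52.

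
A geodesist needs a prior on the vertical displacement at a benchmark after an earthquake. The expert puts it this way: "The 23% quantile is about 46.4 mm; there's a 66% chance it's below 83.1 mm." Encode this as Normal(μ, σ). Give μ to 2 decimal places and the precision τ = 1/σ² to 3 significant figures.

μ = 69.95, τ = 0.000984

For Normal(μ,σ), the p-quantile is μ + z_p·σ. Here z_{0.23} = -0.7388, z_{0.66} = 0.4125.
So 46.4 = μ − 0.7388σ and 83.1 = μ + 0.4125σ.
Subtracting: σ = (83.1 − 46.4)/(0.4125 − (-0.7388)) = 31.88.
Then μ = 46.4 − (-0.7388)·31.88 = 69.95.
Precision τ = 1/σ² = 1/31.88² = 0.000984.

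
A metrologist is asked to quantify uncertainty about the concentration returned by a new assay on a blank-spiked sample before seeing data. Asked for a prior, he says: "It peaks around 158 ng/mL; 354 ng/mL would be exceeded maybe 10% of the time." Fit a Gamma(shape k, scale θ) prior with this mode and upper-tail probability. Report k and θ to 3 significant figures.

Gamma(k,θ) with k>1 has mode (k−1)θ, so θ = 158/(k−1).
Need P(X < 354) = 0.9 with θ tied to k this way. Start at k = 2, θ = 158: P(X<354) ≈ 0.655.
Too low — raise k to concentrate. Iterating converges to k ≈ 3.96.
Then θ = 158/(3.96−1) ≈ 53.5.

k ≈ 3.96, θ ≈ 53.5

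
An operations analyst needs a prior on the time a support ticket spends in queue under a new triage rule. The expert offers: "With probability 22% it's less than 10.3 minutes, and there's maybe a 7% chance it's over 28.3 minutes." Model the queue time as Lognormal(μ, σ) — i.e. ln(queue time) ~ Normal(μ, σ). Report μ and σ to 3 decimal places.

μ ≈ 2.679, σ ≈ 0.450

If T ~ Lognormal(μ,σ) then ln T ~ Normal(μ,σ), so the p-quantile of ln T is μ + z_p·σ.
ln(10.3) = 2.332 and ln(28.3) = 3.343; z_{0.22} = -0.7722, z_{0.93} = 1.476.
σ = (3.343 − 2.332)/(1.476 − (-0.7722)) = 0.450.
μ = 2.332 − (-0.7722)·0.450 = 2.679.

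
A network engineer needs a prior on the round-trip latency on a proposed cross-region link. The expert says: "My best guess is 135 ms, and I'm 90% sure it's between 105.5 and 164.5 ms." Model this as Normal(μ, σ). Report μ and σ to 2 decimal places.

μ = 135.00, σ = 17.93

A symmetric 90% interval runs μ ± z·σ with z = 1.645.
Half-width = 29.5, so σ = 29.5/1.645 = 17.93.
μ is the stated best guess, 135.00.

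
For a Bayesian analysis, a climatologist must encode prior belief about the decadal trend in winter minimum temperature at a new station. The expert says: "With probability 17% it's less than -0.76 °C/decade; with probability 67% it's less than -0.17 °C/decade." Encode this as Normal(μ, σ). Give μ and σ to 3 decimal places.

μ = -0.356, σ = 0.423

For Normal(μ,σ), the p-quantile is μ + z_p·σ. Here z_{0.17} = -0.9542, z_{0.67} = 0.4399.
So -0.76 = μ − 0.9542σ and -0.17 = μ + 0.4399σ.
Subtracting: σ = (-0.17 − -0.76)/(0.4399 − (-0.9542)) = 0.423.
Then μ = -0.76 − (-0.9542)·0.423 = -0.356.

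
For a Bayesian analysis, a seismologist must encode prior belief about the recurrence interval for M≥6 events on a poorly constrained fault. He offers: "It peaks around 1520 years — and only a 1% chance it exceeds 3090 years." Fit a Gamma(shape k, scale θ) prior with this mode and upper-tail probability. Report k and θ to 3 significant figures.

Gamma(k,θ) with k>1 has mode (k−1)θ, so θ = 1520/(k−1).
Need P(X < 3090) = 0.99 with θ tied to k this way. Start at k = 2, θ = 1520: P(X<3090) ≈ 0.603.
Too low — raise k to concentrate. Iterating converges to k ≈ 10.7.
Then θ = 1520/(10.7−1) ≈ 156.

k ≈ 10.7, θ ≈ 156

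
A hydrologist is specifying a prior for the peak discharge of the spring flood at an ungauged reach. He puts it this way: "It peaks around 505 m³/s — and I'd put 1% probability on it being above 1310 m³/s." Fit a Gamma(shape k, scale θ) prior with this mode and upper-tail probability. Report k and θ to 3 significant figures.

k ≈ 6.12, θ ≈ 98.6

Gamma(k,θ) with k>1 has mode (k−1)θ, so θ = 505/(k−1).
Need P(X < 1310) = 0.99 with θ tied to k this way. Start at k = 2, θ = 505: P(X<1310) ≈ 0.731.
Too low — raise k to concentrate. Iterating converges to k ≈ 6.12.
Then θ = 505/(6.12−1) ≈ 98.6.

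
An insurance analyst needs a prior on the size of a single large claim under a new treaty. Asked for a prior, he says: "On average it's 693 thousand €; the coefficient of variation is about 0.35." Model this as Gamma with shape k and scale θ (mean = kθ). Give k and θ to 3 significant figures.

k ≈ 8.16, θ ≈ 84.9

For Gamma(k, scale θ): mean = kθ, variance = kθ², so CV = 1/√k.
CV = 0.35, hence k = 1/CV² = 8.16.
Then θ = mean/k = 693/8.16 = 84.9.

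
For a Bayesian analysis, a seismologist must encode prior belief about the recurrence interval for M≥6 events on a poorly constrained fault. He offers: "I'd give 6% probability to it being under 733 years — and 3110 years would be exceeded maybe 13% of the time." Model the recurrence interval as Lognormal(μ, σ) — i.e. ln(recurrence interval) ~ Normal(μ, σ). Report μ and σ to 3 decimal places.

μ ≈ 7.435, σ ≈ 0.539

If T ~ Lognormal(μ,σ) then ln T ~ Normal(μ,σ), so the p-quantile of ln T is μ + z_p·σ.
ln(733) = 6.597 and ln(3110) = 8.042; z_{0.06} = -1.555, z_{0.87} = 1.126.
σ = (8.042 − 6.597)/(1.126 − (-1.555)) = 0.539.
μ = 6.597 − (-1.555)·0.539 = 7.435.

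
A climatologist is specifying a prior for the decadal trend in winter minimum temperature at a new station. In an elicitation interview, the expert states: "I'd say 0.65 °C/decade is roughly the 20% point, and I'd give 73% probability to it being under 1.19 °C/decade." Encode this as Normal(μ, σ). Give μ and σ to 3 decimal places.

μ = 0.962, σ = 0.371

For Normal(μ,σ), the p-quantile is μ + z_p·σ. Here z_{0.2} = -0.8416, z_{0.73} = 0.6128.
So 0.65 = μ − 0.8416σ and 1.19 = μ + 0.6128σ.
Subtracting: σ = (1.19 − 0.65)/(0.6128 − (-0.8416)) = 0.371.
Then μ = 0.65 − (-0.8416)·0.371 = 0.962.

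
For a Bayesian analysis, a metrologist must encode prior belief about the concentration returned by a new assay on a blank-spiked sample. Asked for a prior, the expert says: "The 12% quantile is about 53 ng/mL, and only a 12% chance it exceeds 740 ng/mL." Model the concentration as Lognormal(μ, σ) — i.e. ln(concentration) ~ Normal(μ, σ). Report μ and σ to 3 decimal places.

If T ~ Lognormal(μ,σ) then ln T ~ Normal(μ,σ), so the p-quantile of ln T is μ + z_p·σ.
ln(53) = 3.97 and ln(740) = 6.607; z_{0.12} = -1.175, z_{0.88} = 1.175.
σ = (6.607 − 3.97)/(1.175 − (-1.175)) = 1.122.
μ = 3.97 − (-1.175)·1.122 = 5.288.

μ ≈ 5.288, σ ≈ 1.122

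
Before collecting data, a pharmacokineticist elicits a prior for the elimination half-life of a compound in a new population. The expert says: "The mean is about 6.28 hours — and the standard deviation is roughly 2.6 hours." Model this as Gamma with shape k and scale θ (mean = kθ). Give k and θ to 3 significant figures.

For Gamma(k, scale θ): mean = kθ, variance = kθ², so CV = 1/√k.
CV = SD/mean = 2.6/6.28 = 0.414, hence k = 1/CV² = 5.83.
Then θ = mean/k = 6.28/5.83 = 1.08.

k ≈ 5.83, θ ≈ 1.08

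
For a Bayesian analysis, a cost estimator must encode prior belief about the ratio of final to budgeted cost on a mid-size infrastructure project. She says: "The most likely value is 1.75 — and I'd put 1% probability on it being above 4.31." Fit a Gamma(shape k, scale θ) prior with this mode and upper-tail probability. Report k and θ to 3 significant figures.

Gamma(k,θ) with k>1 has mode (k−1)θ, so θ = 1.75/(k−1).
Need P(X < 4.31) = 0.99 with θ tied to k this way. Start at k = 2, θ = 1.75: P(X<4.31) ≈ 0.705.
Too low — raise k to concentrate. Iterating converges to k ≈ 6.8.
Then θ = 1.75/(6.8−1) ≈ 0.302.

k ≈ 6.8, θ ≈ 0.302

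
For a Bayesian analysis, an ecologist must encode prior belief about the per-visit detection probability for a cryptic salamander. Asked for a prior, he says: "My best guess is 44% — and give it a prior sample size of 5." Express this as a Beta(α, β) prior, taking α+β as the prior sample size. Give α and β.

α = 2.2, β = 2.8

Under the effective-sample-size interpretation, Beta(α, β) has prior mean α/(α+β) and prior sample size α+β.
So α+β = 5 and α/(α+β) = 0.44, giving α = 0.44·5 = 2.2 and β = 5 − 2.2 = 2.8.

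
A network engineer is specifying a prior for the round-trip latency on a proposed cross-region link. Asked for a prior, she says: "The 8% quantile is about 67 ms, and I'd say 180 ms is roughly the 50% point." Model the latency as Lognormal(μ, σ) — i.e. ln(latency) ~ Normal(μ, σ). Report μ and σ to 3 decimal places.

μ ≈ 5.193, σ ≈ 0.703

If T ~ Lognormal(μ,σ) then ln T ~ Normal(μ,σ), so the p-quantile of ln T is μ + z_p·σ.
ln(67) = 4.205 and ln(180) = 5.193; z_{0.08} = -1.405, z_{0.5} = 0.
σ = (5.193 − 4.205)/(0 − (-1.405)) = 0.703.
μ = 4.205 − (-1.405)·0.703 = 5.193.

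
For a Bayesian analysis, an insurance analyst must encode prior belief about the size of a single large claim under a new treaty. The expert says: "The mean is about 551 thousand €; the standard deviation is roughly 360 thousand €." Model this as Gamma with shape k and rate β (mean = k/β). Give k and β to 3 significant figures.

For Gamma(k, rate β): mean = k/β, variance = k/β², so CV = 1/√k.
CV = SD/mean = 360/551 = 0.6534, hence k = 1/CV² = 2.34.
Then β = k/mean = 2.34/551 = 0.00425.

k ≈ 2.34, β ≈ 0.00425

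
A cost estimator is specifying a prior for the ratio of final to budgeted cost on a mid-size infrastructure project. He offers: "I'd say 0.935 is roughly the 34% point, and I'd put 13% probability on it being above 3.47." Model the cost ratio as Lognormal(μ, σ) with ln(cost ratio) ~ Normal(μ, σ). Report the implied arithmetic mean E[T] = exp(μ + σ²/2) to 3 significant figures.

E[T] ≈ 1.91

If T ~ Lognormal(μ,σ) then ln T ~ Normal(μ,σ), so the p-quantile of ln T is μ + z_p·σ.
ln(0.935) = -0.06721 and ln(3.47) = 1.244; z_{0.34} = -0.4125, z_{0.87} = 1.126.
σ = (1.244 − -0.06721)/(1.126 − (-0.4125)) = 0.852.
μ = -0.06721 − (-0.4125)·0.852 = 0.284.
E[T] = exp(μ + σ²/2) = exp(0.284 + 0.3631) = 1.91.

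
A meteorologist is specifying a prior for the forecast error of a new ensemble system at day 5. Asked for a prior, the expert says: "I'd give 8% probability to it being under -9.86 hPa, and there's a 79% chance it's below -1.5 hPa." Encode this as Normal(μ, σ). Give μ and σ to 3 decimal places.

μ = -4.548, σ = 3.780

The p-quantile of Normal(μ,σ) is μ + z_p·σ, with z_{0.08} = -1.405 and z_{0.79} = 0.8064.
Eliminate σ: μ = (z₂·x₁ − z₁·x₂)/(z₂ − z₁) = (0.8064·-9.86 − (-1.405)·-1.5)/2.211 = -4.548.
Then σ = (x₂ − x₁)/(z₂ − z₁) = (-1.5 − -9.86)/2.211 = 3.780.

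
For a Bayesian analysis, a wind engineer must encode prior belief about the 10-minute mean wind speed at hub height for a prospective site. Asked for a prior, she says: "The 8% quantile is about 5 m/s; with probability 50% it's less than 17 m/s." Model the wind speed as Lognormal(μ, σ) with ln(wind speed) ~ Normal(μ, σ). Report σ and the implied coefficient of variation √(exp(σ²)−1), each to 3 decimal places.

If T ~ Lognormal(μ,σ) then ln T ~ Normal(μ,σ), so the p-quantile of ln T is μ + z_p·σ.
ln(5) = 1.609 and ln(17) = 2.833; z_{0.08} = -1.405, z_{0.5} = 0.
σ = (2.833 − 1.609)/(0 − (-1.405)) = 0.871.
μ = 1.609 − (-1.405)·0.871 = 2.833.
CV = √(exp(σ²)−1) = √(exp(0.7586)−1) = 1.065.

σ ≈ 0.871, CV ≈ 1.065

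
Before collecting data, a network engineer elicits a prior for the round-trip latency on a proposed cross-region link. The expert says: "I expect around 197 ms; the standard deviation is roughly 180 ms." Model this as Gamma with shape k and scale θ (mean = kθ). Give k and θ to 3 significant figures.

For Gamma(k, scale θ): mean = kθ, variance = kθ², so CV = 1/√k.
CV = SD/mean = 180/197 = 0.9137, hence k = 1/CV² = 1.2.
Then θ = mean/k = 197/1.2 = 164.

k ≈ 1.2, θ ≈ 164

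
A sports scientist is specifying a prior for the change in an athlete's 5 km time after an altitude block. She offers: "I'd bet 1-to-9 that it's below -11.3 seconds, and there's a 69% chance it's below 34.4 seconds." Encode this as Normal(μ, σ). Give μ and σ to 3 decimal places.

μ = 21.651, σ = 25.712

The p-quantile of Normal(μ,σ) is μ + z_p·σ, with z_{0.1} = -1.282 and z_{0.69} = 0.4959.
Eliminate σ: μ = (z₂·x₁ − z₁·x₂)/(z₂ − z₁) = (0.4959·-11.3 − (-1.282)·34.4)/1.777 = 21.651.
Then σ = (x₂ − x₁)/(z₂ − z₁) = (34.4 − -11.3)/1.777 = 25.712.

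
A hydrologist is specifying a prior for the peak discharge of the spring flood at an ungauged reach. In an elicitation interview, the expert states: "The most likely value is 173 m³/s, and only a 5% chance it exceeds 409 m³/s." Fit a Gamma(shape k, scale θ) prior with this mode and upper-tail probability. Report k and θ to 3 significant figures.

Gamma(k,θ) with k>1 has mode (k−1)θ, so θ = 173/(k−1).
Need P(X < 409) = 0.95 with θ tied to k this way. Start at k = 2, θ = 173: P(X<409) ≈ 0.684.
Too low — raise k to concentrate. Iterating converges to k ≈ 4.69.
Then θ = 173/(4.69−1) ≈ 46.9.

k ≈ 4.69, θ ≈ 46.9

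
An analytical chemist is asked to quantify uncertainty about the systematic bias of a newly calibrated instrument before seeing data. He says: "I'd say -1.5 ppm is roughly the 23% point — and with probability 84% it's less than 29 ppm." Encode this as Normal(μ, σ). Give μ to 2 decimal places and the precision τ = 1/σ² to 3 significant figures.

The p-quantile of Normal(μ,σ) is μ + z_p·σ, with z_{0.23} = -0.7388 and z_{0.84} = 0.9945.
Eliminate σ: μ = (z₂·x₁ − z₁·x₂)/(z₂ − z₁) = (0.9945·-1.5 − (-0.7388)·29)/1.733 = 11.50.
Then σ = (x₂ − x₁)/(z₂ − z₁) = (29 − -1.5)/1.733 = 17.60.
Precision τ = 1/σ² = 1/17.6² = 0.00323.

μ = 11.50, τ = 0.00323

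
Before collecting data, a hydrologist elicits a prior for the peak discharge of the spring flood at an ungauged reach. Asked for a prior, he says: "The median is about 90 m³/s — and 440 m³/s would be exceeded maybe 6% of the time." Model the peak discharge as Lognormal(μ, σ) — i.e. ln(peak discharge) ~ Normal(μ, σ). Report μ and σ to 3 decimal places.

If T ~ Lognormal(μ,σ) then ln T ~ Normal(μ,σ), so the p-quantile of ln T is μ + z_p·σ.
ln(90) = 4.5 and ln(440) = 6.087; z_{0.5} = 0, z_{0.94} = 1.555.
σ = (6.087 − 4.5)/(1.555 − (0)) = 1.021.
μ = 4.5 − (0)·1.021 = 4.500.

μ ≈ 4.500, σ ≈ 1.021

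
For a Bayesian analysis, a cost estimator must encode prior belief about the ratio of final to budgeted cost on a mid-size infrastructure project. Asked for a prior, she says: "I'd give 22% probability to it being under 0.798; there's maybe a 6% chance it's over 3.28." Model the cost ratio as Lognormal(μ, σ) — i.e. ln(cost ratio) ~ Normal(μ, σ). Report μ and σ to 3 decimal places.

μ ≈ 0.243, σ ≈ 0.607

If T ~ Lognormal(μ,σ) then ln T ~ Normal(μ,σ), so the p-quantile of ln T is μ + z_p·σ.
ln(0.798) = -0.2256 and ln(3.28) = 1.188; z_{0.22} = -0.7722, z_{0.94} = 1.555.
σ = (1.188 − -0.2256)/(1.555 − (-0.7722)) = 0.607.
μ = -0.2256 − (-0.7722)·0.607 = 0.243.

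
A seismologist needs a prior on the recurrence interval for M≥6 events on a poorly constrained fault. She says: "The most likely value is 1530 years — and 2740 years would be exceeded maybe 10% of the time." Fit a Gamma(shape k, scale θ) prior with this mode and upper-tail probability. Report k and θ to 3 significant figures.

Gamma(k,θ) with k>1 has mode (k−1)θ, so θ = 1530/(k−1).
Need P(X < 2740) = 0.9 with θ tied to k this way. Start at k = 2, θ = 1530: P(X<2740) ≈ 0.534.
Too low — raise k to concentrate. Iterating converges to k ≈ 6.61.
Then θ = 1530/(6.61−1) ≈ 273.

k ≈ 6.61, θ ≈ 273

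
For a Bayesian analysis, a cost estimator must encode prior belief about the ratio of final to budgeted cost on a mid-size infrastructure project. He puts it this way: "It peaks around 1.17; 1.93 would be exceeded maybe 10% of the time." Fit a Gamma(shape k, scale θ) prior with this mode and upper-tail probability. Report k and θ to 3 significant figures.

Gamma(k,θ) with k>1 has mode (k−1)θ, so θ = 1.17/(k−1).
Need P(X < 1.93) = 0.9 with θ tied to k this way. Start at k = 2, θ = 1.17: P(X<1.93) ≈ 0.491.
Too low — raise k to concentrate. Iterating converges to k ≈ 8.53.
Then θ = 1.17/(8.53−1) ≈ 0.155.

k ≈ 8.53, θ ≈ 0.155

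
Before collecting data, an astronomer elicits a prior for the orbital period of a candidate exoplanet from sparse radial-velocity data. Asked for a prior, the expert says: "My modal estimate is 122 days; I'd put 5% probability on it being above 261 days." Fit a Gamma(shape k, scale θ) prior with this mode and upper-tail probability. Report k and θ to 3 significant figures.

Gamma(k,θ) with k>1 has mode (k−1)θ, so θ = 122/(k−1).
Need P(X < 261) = 0.95 with θ tied to k this way. Start at k = 2, θ = 122: P(X<261) ≈ 0.630.
Too low — raise k to concentrate. Iterating converges to k ≈ 5.77.
Then θ = 122/(5.77−1) ≈ 25.6.

k ≈ 5.77, θ ≈ 25.6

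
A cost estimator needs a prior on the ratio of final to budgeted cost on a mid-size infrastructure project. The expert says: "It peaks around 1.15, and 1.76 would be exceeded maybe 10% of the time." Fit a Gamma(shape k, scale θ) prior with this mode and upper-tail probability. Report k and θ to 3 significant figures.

k ≈ 11.3, θ ≈ 0.112

Gamma(k,θ) with k>1 has mode (k−1)θ, so θ = 1.15/(k−1).
Need P(X < 1.76) = 0.9 with θ tied to k this way. Start at k = 2, θ = 1.15: P(X<1.76) ≈ 0.452.
Too low — raise k to concentrate. Iterating converges to k ≈ 11.3.
Then θ = 1.15/(11.3−1) ≈ 0.112.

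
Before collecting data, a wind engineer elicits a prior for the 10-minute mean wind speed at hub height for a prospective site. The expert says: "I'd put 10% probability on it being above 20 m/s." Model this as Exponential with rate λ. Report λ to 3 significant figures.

λ ≈ 0.115

P(T > 20.0) = e^(−λ·20.0) = 0.1, so λ = −ln(0.1)/20.0 = 0.115.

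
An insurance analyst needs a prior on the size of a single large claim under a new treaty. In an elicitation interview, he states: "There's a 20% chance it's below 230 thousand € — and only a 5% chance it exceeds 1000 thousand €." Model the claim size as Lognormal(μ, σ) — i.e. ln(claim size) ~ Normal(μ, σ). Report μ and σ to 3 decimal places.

If T ~ Lognormal(μ,σ) then ln T ~ Normal(μ,σ), so the p-quantile of ln T is μ + z_p·σ.
ln(230) = 5.438 and ln(1000) = 6.908; z_{0.2} = -0.8416, z_{0.95} = 1.645.
σ = (6.908 − 5.438)/(1.645 − (-0.8416)) = 0.591.
μ = 5.438 − (-0.8416)·0.591 = 5.936.

μ ≈ 5.936, σ ≈ 0.591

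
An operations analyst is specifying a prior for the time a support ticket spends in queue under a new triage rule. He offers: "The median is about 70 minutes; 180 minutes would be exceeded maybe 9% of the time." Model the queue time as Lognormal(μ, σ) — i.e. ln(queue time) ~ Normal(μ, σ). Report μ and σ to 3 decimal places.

μ ≈ 4.248, σ ≈ 0.704

If T ~ Lognormal(μ,σ) then ln T ~ Normal(μ,σ), so the p-quantile of ln T is μ + z_p·σ.
ln(70) = 4.248 and ln(180) = 5.193; z_{0.5} = 0, z_{0.91} = 1.341.
σ = (5.193 − 4.248)/(1.341 − (0)) = 0.704.
μ = 4.248 − (0)·0.704 = 4.248.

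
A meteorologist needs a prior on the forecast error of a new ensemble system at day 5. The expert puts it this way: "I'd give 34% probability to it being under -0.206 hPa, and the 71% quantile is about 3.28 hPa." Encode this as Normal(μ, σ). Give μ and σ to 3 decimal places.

For Normal(μ,σ), the p-quantile is μ + z_p·σ. Here z_{0.34} = -0.4125, z_{0.71} = 0.5534.
So -0.206 = μ − 0.4125σ and 3.28 = μ + 0.5534σ.
Subtracting: σ = (3.28 − -0.206)/(0.5534 − (-0.4125)) = 3.609.
Then μ = -0.206 − (-0.4125)·3.609 = 1.283.

μ = 1.283, σ = 3.609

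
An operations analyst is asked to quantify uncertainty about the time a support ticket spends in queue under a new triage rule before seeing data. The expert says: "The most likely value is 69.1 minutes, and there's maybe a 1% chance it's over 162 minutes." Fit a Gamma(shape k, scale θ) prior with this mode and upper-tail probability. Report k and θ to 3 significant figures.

k ≈ 7.55, θ ≈ 10.5

Gamma(k,θ) with k>1 has mode (k−1)θ, so θ = 69.1/(k−1).
Need P(X < 162) = 0.99 with θ tied to k this way. Start at k = 2, θ = 69.1: P(X<162) ≈ 0.679.
Too low — raise k to concentrate. Iterating converges to k ≈ 7.55.
Then θ = 69.1/(7.55−1) ≈ 10.5.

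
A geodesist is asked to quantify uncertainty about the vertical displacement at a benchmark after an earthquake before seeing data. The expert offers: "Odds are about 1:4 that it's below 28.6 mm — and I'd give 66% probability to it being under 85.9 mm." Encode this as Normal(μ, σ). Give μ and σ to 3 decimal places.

μ = 67.054, σ = 45.691

The p-quantile of Normal(μ,σ) is μ + z_p·σ, with z_{0.2} = -0.8416 and z_{0.66} = 0.4125.
Eliminate σ: μ = (z₂·x₁ − z₁·x₂)/(z₂ − z₁) = (0.4125·28.6 − (-0.8416)·85.9)/1.254 = 67.054.
Then σ = (x₂ − x₁)/(z₂ − z₁) = (85.9 − 28.6)/1.254 = 45.691.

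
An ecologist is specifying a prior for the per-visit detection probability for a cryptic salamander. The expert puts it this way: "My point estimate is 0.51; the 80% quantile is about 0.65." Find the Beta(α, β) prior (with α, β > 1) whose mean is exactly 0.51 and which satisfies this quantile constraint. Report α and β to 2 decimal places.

α ≈ 4.68, β ≈ 4.50

With mean 0.51 fixed, write α = 0.51s, β = 0.49s where s = α+β.
Need P(θ < 0.65) = 0.8 under Beta(0.51s, 0.49s). Normal approximation: (q−m)/√(m(1−m)/s) ≈ z_{0.8} = 0.842, so s ≈ 0.51·0.49·(0.842)²/(0.65−0.51)² = 9.0.
At s = 9.0: P(θ<0.65) ≈ 0.798. Adjusting to match 0.8 gives s ≈ 9.18.
So α = 0.51·9.18 ≈ 4.68, β = 0.49·9.18 ≈ 4.50.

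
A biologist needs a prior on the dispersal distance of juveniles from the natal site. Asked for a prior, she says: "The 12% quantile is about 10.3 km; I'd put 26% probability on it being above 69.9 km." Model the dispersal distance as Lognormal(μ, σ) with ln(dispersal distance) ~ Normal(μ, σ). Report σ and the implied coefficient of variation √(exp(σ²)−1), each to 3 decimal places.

σ ≈ 1.053, CV ≈ 1.425

If T ~ Lognormal(μ,σ) then ln T ~ Normal(μ,σ), so the p-quantile of ln T is μ + z_p·σ.
ln(10.3) = 2.332 and ln(69.9) = 4.247; z_{0.12} = -1.175, z_{0.74} = 0.6433.
σ = (4.247 − 2.332)/(0.6433 − (-1.175)) = 1.053.
μ = 2.332 − (-1.175)·1.053 = 3.570.
CV = √(exp(σ²)−1) = √(exp(1.1091)−1) = 1.425.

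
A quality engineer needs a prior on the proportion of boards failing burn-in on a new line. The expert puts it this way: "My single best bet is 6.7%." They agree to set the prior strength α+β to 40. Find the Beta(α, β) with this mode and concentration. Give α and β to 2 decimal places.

For α,β > 1 the Beta mode is (α−1)/(α+β−2). With α+β = 40, the mode is (α−1)/38.
Set (α−1)/38 = 0.067 → α = 1 + 0.067·38 = 3.55.
β = 40 − α = 36.45.

α = 3.55, β = 36.45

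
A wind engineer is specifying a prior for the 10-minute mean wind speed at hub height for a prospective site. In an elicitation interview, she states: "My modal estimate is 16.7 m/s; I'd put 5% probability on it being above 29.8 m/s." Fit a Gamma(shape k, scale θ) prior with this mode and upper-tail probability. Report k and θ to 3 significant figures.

Gamma(k,θ) with k>1 has mode (k−1)θ, so θ = 16.7/(k−1).
Need P(X < 29.8) = 0.95 with θ tied to k this way. Start at k = 2, θ = 16.7: P(X<29.8) ≈ 0.533.
Too low — raise k to concentrate. Iterating converges to k ≈ 9.31.
Then θ = 16.7/(9.31−1) ≈ 2.01.

k ≈ 9.31, θ ≈ 2.01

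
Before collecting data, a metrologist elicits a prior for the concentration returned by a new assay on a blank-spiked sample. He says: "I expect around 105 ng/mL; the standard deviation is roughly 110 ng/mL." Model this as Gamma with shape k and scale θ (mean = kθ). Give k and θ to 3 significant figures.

For Gamma(k, scale θ): mean = kθ, variance = kθ², so CV = 1/√k.
CV = SD/mean = 110/105 = 1.048, hence k = 1/CV² = 0.911.
Then θ = mean/k = 105/0.911 = 115.

k ≈ 0.911, θ ≈ 115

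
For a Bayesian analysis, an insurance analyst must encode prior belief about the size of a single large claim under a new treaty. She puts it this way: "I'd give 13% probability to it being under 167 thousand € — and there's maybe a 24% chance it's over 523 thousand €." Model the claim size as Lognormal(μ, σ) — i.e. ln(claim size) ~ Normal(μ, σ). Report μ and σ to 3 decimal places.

μ ≈ 5.820, σ ≈ 0.623

If T ~ Lognormal(μ,σ) then ln T ~ Normal(μ,σ), so the p-quantile of ln T is μ + z_p·σ.
ln(167) = 5.118 and ln(523) = 6.26; z_{0.13} = -1.126, z_{0.76} = 0.7063.
σ = (6.26 − 5.118)/(0.7063 − (-1.126)) = 0.623.
μ = 5.118 − (-1.126)·0.623 = 5.820.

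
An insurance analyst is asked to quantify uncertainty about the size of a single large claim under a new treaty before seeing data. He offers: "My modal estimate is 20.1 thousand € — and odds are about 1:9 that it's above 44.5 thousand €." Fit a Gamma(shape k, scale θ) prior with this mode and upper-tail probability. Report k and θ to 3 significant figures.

k ≈ 4.04, θ ≈ 6.6

Gamma(k,θ) with k>1 has mode (k−1)θ, so θ = 20.1/(k−1).
Need P(X < 44.5) = 0.9 with θ tied to k this way. Start at k = 2, θ = 20.1: P(X<44.5) ≈ 0.649.
Too low — raise k to concentrate. Iterating converges to k ≈ 4.04.
Then θ = 20.1/(4.04−1) ≈ 6.6.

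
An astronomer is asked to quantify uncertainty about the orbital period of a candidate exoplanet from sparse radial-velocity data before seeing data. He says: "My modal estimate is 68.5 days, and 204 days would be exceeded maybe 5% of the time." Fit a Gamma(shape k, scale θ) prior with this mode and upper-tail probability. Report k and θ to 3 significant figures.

Gamma(k,θ) with k>1 has mode (k−1)θ, so θ = 68.5/(k−1).
Need P(X < 204) = 0.95 with θ tied to k this way. Start at k = 2, θ = 68.5: P(X<204) ≈ 0.798.
Too low — raise k to concentrate. Iterating converges to k ≈ 3.23.
Then θ = 68.5/(3.23−1) ≈ 30.7.

k ≈ 3.23, θ ≈ 30.7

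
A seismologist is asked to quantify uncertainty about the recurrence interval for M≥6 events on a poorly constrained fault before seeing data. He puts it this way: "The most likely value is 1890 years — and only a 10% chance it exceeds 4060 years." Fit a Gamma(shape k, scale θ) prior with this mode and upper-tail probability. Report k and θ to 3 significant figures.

k ≈ 4.29, θ ≈ 575

Gamma(k,θ) with k>1 has mode (k−1)θ, so θ = 1890/(k−1).
Need P(X < 4060) = 0.9 with θ tied to k this way. Start at k = 2, θ = 1890: P(X<4060) ≈ 0.633.
Too low — raise k to concentrate. Iterating converges to k ≈ 4.29.
Then θ = 1890/(4.29−1) ≈ 575.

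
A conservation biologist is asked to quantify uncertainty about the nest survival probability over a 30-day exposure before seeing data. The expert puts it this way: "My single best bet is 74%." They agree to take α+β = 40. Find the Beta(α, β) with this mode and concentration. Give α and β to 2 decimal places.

For α,β > 1 the Beta mode is (α−1)/(α+β−2). With α+β = 40, the mode is (α−1)/38.
Set (α−1)/38 = 0.74 → α = 1 + 0.74·38 = 29.12.
β = 40 − α = 10.88.

α = 29.12, β = 10.88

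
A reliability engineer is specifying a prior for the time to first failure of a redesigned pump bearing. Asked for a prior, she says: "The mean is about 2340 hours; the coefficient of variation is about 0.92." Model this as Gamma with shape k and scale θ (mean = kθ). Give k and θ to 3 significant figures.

k ≈ 1.18, θ ≈ 1980

For Gamma(k, scale θ): mean = kθ, variance = kθ², so CV = 1/√k.
CV = 0.92, hence k = 1/CV² = 1.18.
Then θ = mean/k = 2340/1.18 = 1980.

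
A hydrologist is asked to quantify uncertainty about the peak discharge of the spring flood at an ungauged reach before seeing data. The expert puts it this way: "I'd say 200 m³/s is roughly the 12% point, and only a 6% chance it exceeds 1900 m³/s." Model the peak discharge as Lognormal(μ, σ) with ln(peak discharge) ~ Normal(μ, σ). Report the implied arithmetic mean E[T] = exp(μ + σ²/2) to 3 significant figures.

E[T] ≈ 741 m³/s

If T ~ Lognormal(μ,σ) then ln T ~ Normal(μ,σ), so the p-quantile of ln T is μ + z_p·σ.
ln(200) = 5.298 and ln(1900) = 7.55; z_{0.12} = -1.175, z_{0.94} = 1.555.
σ = (7.55 − 5.298)/(1.555 − (-1.175)) = 0.825.
μ = 5.298 − (-1.175)·0.825 = 6.267.
E[T] = exp(μ + σ²/2) = exp(6.267 + 0.3401) = 741 m³/s.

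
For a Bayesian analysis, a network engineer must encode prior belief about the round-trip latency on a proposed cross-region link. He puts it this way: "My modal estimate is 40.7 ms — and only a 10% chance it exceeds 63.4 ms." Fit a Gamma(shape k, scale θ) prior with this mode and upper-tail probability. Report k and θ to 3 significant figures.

Gamma(k,θ) with k>1 has mode (k−1)θ, so θ = 40.7/(k−1).
Need P(X < 63.4) = 0.9 with θ tied to k this way. Start at k = 2, θ = 40.7: P(X<63.4) ≈ 0.461.
Too low — raise k to concentrate. Iterating converges to k ≈ 10.5.
Then θ = 40.7/(10.5−1) ≈ 4.27.

k ≈ 10.5, θ ≈ 4.27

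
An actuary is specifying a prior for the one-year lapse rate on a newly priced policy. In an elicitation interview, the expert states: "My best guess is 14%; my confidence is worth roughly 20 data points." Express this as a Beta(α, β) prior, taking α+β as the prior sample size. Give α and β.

Under the effective-sample-size interpretation, Beta(α, β) has prior mean α/(α+β) and prior sample size α+β.
So α+β = 20 and α/(α+β) = 0.14, giving α = 0.14·20 = 2.8 and β = 20 − 2.8 = 17.2.

α = 2.8, β = 17.2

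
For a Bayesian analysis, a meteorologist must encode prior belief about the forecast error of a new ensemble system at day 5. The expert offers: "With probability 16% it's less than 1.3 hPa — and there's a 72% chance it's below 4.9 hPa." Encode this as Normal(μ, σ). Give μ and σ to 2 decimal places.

μ = 3.57, σ = 2.28

The p-quantile of Normal(μ,σ) is μ + z_p·σ, with z_{0.16} = -0.9945 and z_{0.72} = 0.5828.
Eliminate σ: μ = (z₂·x₁ − z₁·x₂)/(z₂ − z₁) = (0.5828·1.3 − (-0.9945)·4.9)/1.577 = 3.57.
Then σ = (x₂ − x₁)/(z₂ − z₁) = (4.9 − 1.3)/1.577 = 2.28.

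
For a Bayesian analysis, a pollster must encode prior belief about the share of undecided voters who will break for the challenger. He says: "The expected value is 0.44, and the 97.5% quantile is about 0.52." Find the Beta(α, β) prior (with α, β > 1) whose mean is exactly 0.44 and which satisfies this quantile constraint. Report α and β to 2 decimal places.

With mean 0.44 fixed, write α = 0.44s, β = 0.56s where s = α+β.
Need P(θ < 0.52) = 0.975 under Beta(0.44s, 0.56s). Normal approximation: (q−m)/√(m(1−m)/s) ≈ z_{0.975} = 1.96, so s ≈ 0.44·0.56·(1.96)²/(0.52−0.44)² = 147.9.
At s = 147.9: P(θ<0.52) ≈ 0.974. Adjusting to match 0.975 gives s ≈ 149.31.
So α = 0.44·149.31 ≈ 65.70, β = 0.56·149.31 ≈ 83.61.

α ≈ 65.70, β ≈ 83.61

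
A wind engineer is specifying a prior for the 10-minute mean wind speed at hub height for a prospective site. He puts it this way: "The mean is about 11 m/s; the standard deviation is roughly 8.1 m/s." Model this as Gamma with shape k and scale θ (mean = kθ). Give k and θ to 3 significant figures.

For Gamma(k, scale θ): mean = kθ, variance = kθ², so CV = 1/√k.
CV = SD/mean = 8.1/11 = 0.7364, hence k = 1/CV² = 1.84.
Then θ = mean/k = 11/1.84 = 5.96.

k ≈ 1.84, θ ≈ 5.96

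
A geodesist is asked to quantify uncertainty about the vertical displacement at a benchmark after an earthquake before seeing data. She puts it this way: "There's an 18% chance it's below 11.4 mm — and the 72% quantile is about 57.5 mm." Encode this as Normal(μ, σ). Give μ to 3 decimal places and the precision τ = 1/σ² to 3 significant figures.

For Normal(μ,σ), the p-quantile is μ + z_p·σ. Here z_{0.18} = -0.9154, z_{0.72} = 0.5828.
So 11.4 = μ − 0.9154σ and 57.5 = μ + 0.5828σ.
Subtracting: σ = (57.5 − 11.4)/(0.5828 − (-0.9154)) = 30.770.
Then μ = 11.4 − (-0.9154)·30.770 = 39.566.
Precision τ = 1/σ² = 1/30.77² = 0.00106.

μ = 39.566, τ = 0.00106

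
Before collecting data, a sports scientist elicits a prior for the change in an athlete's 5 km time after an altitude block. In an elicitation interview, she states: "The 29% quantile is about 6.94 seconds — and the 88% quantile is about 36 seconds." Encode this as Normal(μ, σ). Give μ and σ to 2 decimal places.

μ = 16.24, σ = 16.81

For Normal(μ,σ), the p-quantile is μ + z_p·σ. Here z_{0.29} = -0.5534, z_{0.88} = 1.175.
So 6.94 = μ − 0.5534σ and 36 = μ + 1.175σ.
Subtracting: σ = (36 − 6.94)/(1.175 − (-0.5534)) = 16.81.
Then μ = 6.94 − (-0.5534)·16.81 = 16.24.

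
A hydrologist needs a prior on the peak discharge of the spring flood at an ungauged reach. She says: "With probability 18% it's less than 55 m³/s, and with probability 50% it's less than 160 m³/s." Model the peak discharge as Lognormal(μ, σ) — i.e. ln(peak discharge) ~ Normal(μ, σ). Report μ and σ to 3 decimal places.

If T ~ Lognormal(μ,σ) then ln T ~ Normal(μ,σ), so the p-quantile of ln T is μ + z_p·σ.
ln(55) = 4.007 and ln(160) = 5.075; z_{0.18} = -0.9154, z_{0.5} = 0.
σ = (5.075 − 4.007)/(0 − (-0.9154)) = 1.167.
μ = 4.007 − (-0.9154)·1.167 = 5.075.

μ ≈ 5.075, σ ≈ 1.167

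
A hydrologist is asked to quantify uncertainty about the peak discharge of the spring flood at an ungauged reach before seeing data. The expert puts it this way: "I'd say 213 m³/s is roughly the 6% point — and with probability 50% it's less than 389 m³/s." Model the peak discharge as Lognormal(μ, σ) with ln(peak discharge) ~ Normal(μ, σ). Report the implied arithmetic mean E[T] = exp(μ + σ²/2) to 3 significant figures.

If T ~ Lognormal(μ,σ) then ln T ~ Normal(μ,σ), so the p-quantile of ln T is μ + z_p·σ.
ln(213) = 5.361 and ln(389) = 5.964; z_{0.06} = -1.555, z_{0.5} = 0.
σ = (5.964 − 5.361)/(0 − (-1.555)) = 0.387.
μ = 5.361 − (-1.555)·0.387 = 5.964.
E[T] = exp(μ + σ²/2) = exp(5.964 + 0.0750) = 419 m³/s.

E[T] ≈ 419 m³/s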